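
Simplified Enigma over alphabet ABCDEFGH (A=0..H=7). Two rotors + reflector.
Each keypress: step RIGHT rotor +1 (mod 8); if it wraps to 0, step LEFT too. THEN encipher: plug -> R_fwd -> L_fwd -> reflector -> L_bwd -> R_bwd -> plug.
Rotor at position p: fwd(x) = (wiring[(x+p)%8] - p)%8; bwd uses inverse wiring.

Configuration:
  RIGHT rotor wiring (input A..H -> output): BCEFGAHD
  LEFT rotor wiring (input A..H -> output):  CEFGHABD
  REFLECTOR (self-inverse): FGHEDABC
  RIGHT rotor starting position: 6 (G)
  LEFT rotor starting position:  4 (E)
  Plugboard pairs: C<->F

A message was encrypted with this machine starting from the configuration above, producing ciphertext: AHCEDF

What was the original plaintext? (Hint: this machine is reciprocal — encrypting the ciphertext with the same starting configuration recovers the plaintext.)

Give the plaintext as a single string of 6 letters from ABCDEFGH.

Char 1 ('A'): step: R->7, L=4; A->plug->A->R->E->L->G->refl->B->L'->G->R'->E->plug->E
Char 2 ('H'): step: R->0, L->5 (L advanced); H->plug->H->R->D->L->F->refl->A->L'->F->R'->D->plug->D
Char 3 ('C'): step: R->1, L=5; C->plug->F->R->G->L->B->refl->G->L'->C->R'->G->plug->G
Char 4 ('E'): step: R->2, L=5; E->plug->E->R->F->L->A->refl->F->L'->D->R'->B->plug->B
Char 5 ('D'): step: R->3, L=5; D->plug->D->R->E->L->H->refl->C->L'->H->R'->G->plug->G
Char 6 ('F'): step: R->4, L=5; F->plug->C->R->D->L->F->refl->A->L'->F->R'->E->plug->E

Answer: EDGBGE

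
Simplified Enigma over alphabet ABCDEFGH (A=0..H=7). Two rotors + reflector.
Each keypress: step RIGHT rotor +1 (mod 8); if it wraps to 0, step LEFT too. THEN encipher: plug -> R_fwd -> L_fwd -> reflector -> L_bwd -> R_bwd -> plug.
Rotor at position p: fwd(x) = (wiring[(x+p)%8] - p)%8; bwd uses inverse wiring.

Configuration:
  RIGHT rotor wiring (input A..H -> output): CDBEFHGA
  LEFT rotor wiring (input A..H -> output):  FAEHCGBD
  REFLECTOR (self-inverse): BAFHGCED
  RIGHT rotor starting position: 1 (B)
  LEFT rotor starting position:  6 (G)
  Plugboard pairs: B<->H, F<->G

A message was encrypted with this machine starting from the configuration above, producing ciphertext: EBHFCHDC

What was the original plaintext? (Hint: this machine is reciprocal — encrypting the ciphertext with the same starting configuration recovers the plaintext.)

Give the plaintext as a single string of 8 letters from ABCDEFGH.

Char 1 ('E'): step: R->2, L=6; E->plug->E->R->E->L->G->refl->E->L'->G->R'->F->plug->G
Char 2 ('B'): step: R->3, L=6; B->plug->H->R->G->L->E->refl->G->L'->E->R'->C->plug->C
Char 3 ('H'): step: R->4, L=6; H->plug->B->R->D->L->C->refl->F->L'->B->R'->A->plug->A
Char 4 ('F'): step: R->5, L=6; F->plug->G->R->H->L->A->refl->B->L'->F->R'->D->plug->D
Char 5 ('C'): step: R->6, L=6; C->plug->C->R->E->L->G->refl->E->L'->G->R'->F->plug->G
Char 6 ('H'): step: R->7, L=6; H->plug->B->R->D->L->C->refl->F->L'->B->R'->A->plug->A
Char 7 ('D'): step: R->0, L->7 (L advanced); D->plug->D->R->E->L->A->refl->B->L'->C->R'->A->plug->A
Char 8 ('C'): step: R->1, L=7; C->plug->C->R->D->L->F->refl->C->L'->H->R'->G->plug->F

Answer: GCADGAAF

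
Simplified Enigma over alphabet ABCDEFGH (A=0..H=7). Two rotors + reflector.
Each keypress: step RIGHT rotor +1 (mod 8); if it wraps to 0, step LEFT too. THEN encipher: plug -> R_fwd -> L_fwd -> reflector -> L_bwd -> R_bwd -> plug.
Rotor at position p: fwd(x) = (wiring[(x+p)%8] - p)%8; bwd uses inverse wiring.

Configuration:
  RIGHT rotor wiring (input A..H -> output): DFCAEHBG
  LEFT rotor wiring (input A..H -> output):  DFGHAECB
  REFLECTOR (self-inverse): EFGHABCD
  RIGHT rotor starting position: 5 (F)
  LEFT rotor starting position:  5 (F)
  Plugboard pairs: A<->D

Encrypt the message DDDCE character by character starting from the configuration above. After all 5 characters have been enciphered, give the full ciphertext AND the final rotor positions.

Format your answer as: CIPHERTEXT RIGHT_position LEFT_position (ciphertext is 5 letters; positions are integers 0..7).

Char 1 ('D'): step: R->6, L=5; D->plug->A->R->D->L->G->refl->C->L'->G->R'->G->plug->G
Char 2 ('D'): step: R->7, L=5; D->plug->A->R->H->L->D->refl->H->L'->A->R'->G->plug->G
Char 3 ('D'): step: R->0, L->6 (L advanced); D->plug->A->R->D->L->H->refl->D->L'->B->R'->G->plug->G
Char 4 ('C'): step: R->1, L=6; C->plug->C->R->H->L->G->refl->C->L'->G->R'->E->plug->E
Char 5 ('E'): step: R->2, L=6; E->plug->E->R->H->L->G->refl->C->L'->G->R'->B->plug->B
Final: ciphertext=GGGEB, RIGHT=2, LEFT=6

Answer: GGGEB 2 6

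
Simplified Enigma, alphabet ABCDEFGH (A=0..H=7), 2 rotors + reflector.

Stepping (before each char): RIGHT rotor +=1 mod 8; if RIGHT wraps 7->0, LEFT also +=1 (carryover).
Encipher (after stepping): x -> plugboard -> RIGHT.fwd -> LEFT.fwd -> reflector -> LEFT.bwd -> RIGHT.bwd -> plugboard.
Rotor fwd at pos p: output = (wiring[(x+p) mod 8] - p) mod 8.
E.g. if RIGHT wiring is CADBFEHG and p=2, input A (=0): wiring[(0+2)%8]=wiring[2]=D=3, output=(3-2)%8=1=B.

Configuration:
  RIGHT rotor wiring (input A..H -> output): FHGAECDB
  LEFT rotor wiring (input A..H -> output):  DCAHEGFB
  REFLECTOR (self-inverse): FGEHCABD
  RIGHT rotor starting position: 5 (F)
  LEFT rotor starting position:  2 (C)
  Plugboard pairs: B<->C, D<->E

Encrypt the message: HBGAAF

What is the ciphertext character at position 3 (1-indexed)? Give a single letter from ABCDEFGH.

Char 1 ('H'): step: R->6, L=2; H->plug->H->R->E->L->D->refl->H->L'->F->R'->A->plug->A
Char 2 ('B'): step: R->7, L=2; B->plug->C->R->A->L->G->refl->B->L'->G->R'->B->plug->C
Char 3 ('G'): step: R->0, L->3 (L advanced); G->plug->G->R->D->L->C->refl->E->L'->A->R'->D->plug->E

E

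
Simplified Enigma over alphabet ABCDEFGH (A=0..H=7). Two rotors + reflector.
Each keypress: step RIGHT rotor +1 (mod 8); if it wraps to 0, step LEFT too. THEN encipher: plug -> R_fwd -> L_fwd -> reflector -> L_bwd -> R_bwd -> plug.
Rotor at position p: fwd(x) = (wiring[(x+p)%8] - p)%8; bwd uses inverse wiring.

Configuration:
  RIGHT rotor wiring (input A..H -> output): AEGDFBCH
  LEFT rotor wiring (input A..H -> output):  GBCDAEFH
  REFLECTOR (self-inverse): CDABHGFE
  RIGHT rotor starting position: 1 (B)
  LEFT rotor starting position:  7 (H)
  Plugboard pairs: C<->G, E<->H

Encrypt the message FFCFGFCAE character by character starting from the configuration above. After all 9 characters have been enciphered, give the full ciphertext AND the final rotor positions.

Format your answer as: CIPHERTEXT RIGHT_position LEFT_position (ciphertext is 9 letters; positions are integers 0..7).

Char 1 ('F'): step: R->2, L=7; F->plug->F->R->F->L->B->refl->D->L'->D->R'->C->plug->G
Char 2 ('F'): step: R->3, L=7; F->plug->F->R->F->L->B->refl->D->L'->D->R'->H->plug->E
Char 3 ('C'): step: R->4, L=7; C->plug->G->R->C->L->C->refl->A->L'->A->R'->F->plug->F
Char 4 ('F'): step: R->5, L=7; F->plug->F->R->B->L->H->refl->E->L'->E->R'->A->plug->A
Char 5 ('G'): step: R->6, L=7; G->plug->C->R->C->L->C->refl->A->L'->A->R'->E->plug->H
Char 6 ('F'): step: R->7, L=7; F->plug->F->R->G->L->F->refl->G->L'->H->R'->D->plug->D
Char 7 ('C'): step: R->0, L->0 (L advanced); C->plug->G->R->C->L->C->refl->A->L'->E->R'->B->plug->B
Char 8 ('A'): step: R->1, L=0; A->plug->A->R->D->L->D->refl->B->L'->B->R'->F->plug->F
Char 9 ('E'): step: R->2, L=0; E->plug->H->R->C->L->C->refl->A->L'->E->R'->A->plug->A
Final: ciphertext=GEFAHDBFA, RIGHT=2, LEFT=0

Answer: GEFAHDBFA 2 0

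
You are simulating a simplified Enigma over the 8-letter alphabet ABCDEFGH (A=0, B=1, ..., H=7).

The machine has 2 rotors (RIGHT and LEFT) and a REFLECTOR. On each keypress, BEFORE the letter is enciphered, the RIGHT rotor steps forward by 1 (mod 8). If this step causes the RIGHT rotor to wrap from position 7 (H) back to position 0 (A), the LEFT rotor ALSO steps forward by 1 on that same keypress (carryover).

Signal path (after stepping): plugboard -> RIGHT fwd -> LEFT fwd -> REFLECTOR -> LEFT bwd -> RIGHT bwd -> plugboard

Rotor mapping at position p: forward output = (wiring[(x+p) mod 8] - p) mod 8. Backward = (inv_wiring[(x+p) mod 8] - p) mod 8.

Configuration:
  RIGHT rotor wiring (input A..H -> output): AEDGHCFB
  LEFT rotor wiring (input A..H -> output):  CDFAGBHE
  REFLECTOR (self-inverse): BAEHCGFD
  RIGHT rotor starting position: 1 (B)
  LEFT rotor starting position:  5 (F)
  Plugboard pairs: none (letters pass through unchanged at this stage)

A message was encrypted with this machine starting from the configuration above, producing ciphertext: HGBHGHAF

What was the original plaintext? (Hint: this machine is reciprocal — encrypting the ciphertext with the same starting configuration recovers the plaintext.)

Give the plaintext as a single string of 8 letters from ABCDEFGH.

Answer: GHHFFADH

Derivation:
Char 1 ('H'): step: R->2, L=5; H->plug->H->R->C->L->H->refl->D->L'->G->R'->G->plug->G
Char 2 ('G'): step: R->3, L=5; G->plug->G->R->B->L->C->refl->E->L'->A->R'->H->plug->H
Char 3 ('B'): step: R->4, L=5; B->plug->B->R->G->L->D->refl->H->L'->C->R'->H->plug->H
Char 4 ('H'): step: R->5, L=5; H->plug->H->R->C->L->H->refl->D->L'->G->R'->F->plug->F
Char 5 ('G'): step: R->6, L=5; G->plug->G->R->B->L->C->refl->E->L'->A->R'->F->plug->F
Char 6 ('H'): step: R->7, L=5; H->plug->H->R->G->L->D->refl->H->L'->C->R'->A->plug->A
Char 7 ('A'): step: R->0, L->6 (L advanced); A->plug->A->R->A->L->B->refl->A->L'->G->R'->D->plug->D
Char 8 ('F'): step: R->1, L=6; F->plug->F->R->E->L->H->refl->D->L'->H->R'->H->plug->H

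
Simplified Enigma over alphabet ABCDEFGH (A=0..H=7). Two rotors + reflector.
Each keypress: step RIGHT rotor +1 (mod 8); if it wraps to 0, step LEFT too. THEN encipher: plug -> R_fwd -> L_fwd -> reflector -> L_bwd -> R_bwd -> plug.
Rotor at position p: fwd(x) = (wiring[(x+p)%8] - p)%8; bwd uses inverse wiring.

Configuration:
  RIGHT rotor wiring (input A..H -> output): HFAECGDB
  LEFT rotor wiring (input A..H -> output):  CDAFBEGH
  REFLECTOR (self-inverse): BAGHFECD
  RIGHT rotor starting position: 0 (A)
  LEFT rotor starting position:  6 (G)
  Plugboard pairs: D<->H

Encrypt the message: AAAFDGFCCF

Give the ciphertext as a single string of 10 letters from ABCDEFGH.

Char 1 ('A'): step: R->1, L=6; A->plug->A->R->E->L->C->refl->G->L'->H->R'->B->plug->B
Char 2 ('A'): step: R->2, L=6; A->plug->A->R->G->L->D->refl->H->L'->F->R'->G->plug->G
Char 3 ('A'): step: R->3, L=6; A->plug->A->R->B->L->B->refl->A->L'->A->R'->D->plug->H
Char 4 ('F'): step: R->4, L=6; F->plug->F->R->B->L->B->refl->A->L'->A->R'->H->plug->D
Char 5 ('D'): step: R->5, L=6; D->plug->H->R->F->L->H->refl->D->L'->G->R'->B->plug->B
Char 6 ('G'): step: R->6, L=6; G->plug->G->R->E->L->C->refl->G->L'->H->R'->D->plug->H
Char 7 ('F'): step: R->7, L=6; F->plug->F->R->D->L->F->refl->E->L'->C->R'->A->plug->A
Char 8 ('C'): step: R->0, L->7 (L advanced); C->plug->C->R->A->L->A->refl->B->L'->D->R'->G->plug->G
Char 9 ('C'): step: R->1, L=7; C->plug->C->R->D->L->B->refl->A->L'->A->R'->G->plug->G
Char 10 ('F'): step: R->2, L=7; F->plug->F->R->H->L->H->refl->D->L'->B->R'->E->plug->E

Answer: BGHDBHAGGE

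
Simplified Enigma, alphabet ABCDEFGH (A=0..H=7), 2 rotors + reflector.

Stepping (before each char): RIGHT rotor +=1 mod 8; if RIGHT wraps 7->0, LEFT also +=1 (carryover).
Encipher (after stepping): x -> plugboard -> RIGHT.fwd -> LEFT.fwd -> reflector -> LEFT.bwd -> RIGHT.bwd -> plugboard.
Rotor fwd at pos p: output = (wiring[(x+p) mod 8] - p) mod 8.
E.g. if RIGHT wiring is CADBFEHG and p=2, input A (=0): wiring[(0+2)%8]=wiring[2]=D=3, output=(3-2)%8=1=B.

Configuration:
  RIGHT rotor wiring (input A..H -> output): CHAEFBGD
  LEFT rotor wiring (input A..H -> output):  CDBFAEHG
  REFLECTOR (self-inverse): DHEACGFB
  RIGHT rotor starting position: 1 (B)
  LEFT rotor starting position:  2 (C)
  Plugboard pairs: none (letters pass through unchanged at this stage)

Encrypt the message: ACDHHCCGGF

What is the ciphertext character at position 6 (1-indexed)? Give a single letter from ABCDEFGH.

Char 1 ('A'): step: R->2, L=2; A->plug->A->R->G->L->A->refl->D->L'->B->R'->F->plug->F
Char 2 ('C'): step: R->3, L=2; C->plug->C->R->G->L->A->refl->D->L'->B->R'->A->plug->A
Char 3 ('D'): step: R->4, L=2; D->plug->D->R->H->L->B->refl->H->L'->A->R'->H->plug->H
Char 4 ('H'): step: R->5, L=2; H->plug->H->R->A->L->H->refl->B->L'->H->R'->G->plug->G
Char 5 ('H'): step: R->6, L=2; H->plug->H->R->D->L->C->refl->E->L'->F->R'->B->plug->B
Char 6 ('C'): step: R->7, L=2; C->plug->C->R->A->L->H->refl->B->L'->H->R'->H->plug->H

H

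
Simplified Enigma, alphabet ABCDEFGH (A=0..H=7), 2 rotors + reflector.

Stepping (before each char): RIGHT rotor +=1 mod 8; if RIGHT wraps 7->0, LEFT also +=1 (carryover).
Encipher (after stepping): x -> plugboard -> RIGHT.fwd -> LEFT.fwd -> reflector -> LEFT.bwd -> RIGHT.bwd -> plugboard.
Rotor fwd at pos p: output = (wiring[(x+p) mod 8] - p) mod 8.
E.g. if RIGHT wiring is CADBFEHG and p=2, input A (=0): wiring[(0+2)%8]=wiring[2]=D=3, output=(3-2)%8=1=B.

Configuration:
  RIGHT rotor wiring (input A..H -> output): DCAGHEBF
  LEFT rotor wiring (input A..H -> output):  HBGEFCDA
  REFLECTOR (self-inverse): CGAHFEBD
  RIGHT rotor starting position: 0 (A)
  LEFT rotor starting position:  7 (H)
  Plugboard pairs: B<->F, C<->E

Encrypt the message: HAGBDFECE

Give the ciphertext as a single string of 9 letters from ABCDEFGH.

Answer: ABFABDAHF

Derivation:
Char 1 ('H'): step: R->1, L=7; H->plug->H->R->C->L->C->refl->A->L'->B->R'->A->plug->A
Char 2 ('A'): step: R->2, L=7; A->plug->A->R->G->L->D->refl->H->L'->D->R'->F->plug->B
Char 3 ('G'): step: R->3, L=7; G->plug->G->R->H->L->E->refl->F->L'->E->R'->B->plug->F
Char 4 ('B'): step: R->4, L=7; B->plug->F->R->G->L->D->refl->H->L'->D->R'->A->plug->A
Char 5 ('D'): step: R->5, L=7; D->plug->D->R->G->L->D->refl->H->L'->D->R'->F->plug->B
Char 6 ('F'): step: R->6, L=7; F->plug->B->R->H->L->E->refl->F->L'->E->R'->D->plug->D
Char 7 ('E'): step: R->7, L=7; E->plug->C->R->D->L->H->refl->D->L'->G->R'->A->plug->A
Char 8 ('C'): step: R->0, L->0 (L advanced); C->plug->E->R->H->L->A->refl->C->L'->F->R'->H->plug->H
Char 9 ('E'): step: R->1, L=0; E->plug->C->R->F->L->C->refl->A->L'->H->R'->B->plug->F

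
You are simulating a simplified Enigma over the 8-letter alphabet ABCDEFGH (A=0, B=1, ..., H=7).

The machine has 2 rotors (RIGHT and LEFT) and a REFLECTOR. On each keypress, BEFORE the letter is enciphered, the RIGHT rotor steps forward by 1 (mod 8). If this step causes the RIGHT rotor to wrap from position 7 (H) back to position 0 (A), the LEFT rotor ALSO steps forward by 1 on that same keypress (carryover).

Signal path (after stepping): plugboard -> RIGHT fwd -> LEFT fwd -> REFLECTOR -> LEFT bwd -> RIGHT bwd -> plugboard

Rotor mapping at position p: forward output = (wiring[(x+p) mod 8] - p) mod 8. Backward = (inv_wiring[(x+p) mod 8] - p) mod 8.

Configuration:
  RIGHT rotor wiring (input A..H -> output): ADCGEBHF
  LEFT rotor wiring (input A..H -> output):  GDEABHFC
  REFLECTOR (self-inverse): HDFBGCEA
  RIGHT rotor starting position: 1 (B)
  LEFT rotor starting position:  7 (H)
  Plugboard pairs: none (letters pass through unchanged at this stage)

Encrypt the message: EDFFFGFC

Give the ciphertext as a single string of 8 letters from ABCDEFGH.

Answer: FGHDEEED

Derivation:
Char 1 ('E'): step: R->2, L=7; E->plug->E->R->F->L->C->refl->F->L'->D->R'->F->plug->F
Char 2 ('D'): step: R->3, L=7; D->plug->D->R->E->L->B->refl->D->L'->A->R'->G->plug->G
Char 3 ('F'): step: R->4, L=7; F->plug->F->R->H->L->G->refl->E->L'->C->R'->H->plug->H
Char 4 ('F'): step: R->5, L=7; F->plug->F->R->F->L->C->refl->F->L'->D->R'->D->plug->D
Char 5 ('F'): step: R->6, L=7; F->plug->F->R->A->L->D->refl->B->L'->E->R'->E->plug->E
Char 6 ('G'): step: R->7, L=7; G->plug->G->R->C->L->E->refl->G->L'->H->R'->E->plug->E
Char 7 ('F'): step: R->0, L->0 (L advanced); F->plug->F->R->B->L->D->refl->B->L'->E->R'->E->plug->E
Char 8 ('C'): step: R->1, L=0; C->plug->C->R->F->L->H->refl->A->L'->D->R'->D->plug->D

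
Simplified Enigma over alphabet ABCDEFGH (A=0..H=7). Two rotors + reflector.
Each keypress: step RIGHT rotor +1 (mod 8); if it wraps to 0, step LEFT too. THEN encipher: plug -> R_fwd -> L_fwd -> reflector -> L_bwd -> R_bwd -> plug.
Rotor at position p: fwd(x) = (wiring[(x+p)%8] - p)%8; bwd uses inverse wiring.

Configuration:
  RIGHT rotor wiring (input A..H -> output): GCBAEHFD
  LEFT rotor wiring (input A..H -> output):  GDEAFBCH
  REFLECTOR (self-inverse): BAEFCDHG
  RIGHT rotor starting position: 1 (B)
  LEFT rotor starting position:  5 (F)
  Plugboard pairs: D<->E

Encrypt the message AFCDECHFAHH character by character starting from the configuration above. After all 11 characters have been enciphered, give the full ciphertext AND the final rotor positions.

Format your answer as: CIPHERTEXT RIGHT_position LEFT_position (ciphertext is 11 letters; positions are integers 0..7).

Char 1 ('A'): step: R->2, L=5; A->plug->A->R->H->L->A->refl->B->L'->D->R'->E->plug->D
Char 2 ('F'): step: R->3, L=5; F->plug->F->R->D->L->B->refl->A->L'->H->R'->G->plug->G
Char 3 ('C'): step: R->4, L=5; C->plug->C->R->B->L->F->refl->D->L'->G->R'->F->plug->F
Char 4 ('D'): step: R->5, L=5; D->plug->E->R->F->L->H->refl->G->L'->E->R'->F->plug->F
Char 5 ('E'): step: R->6, L=5; E->plug->D->R->E->L->G->refl->H->L'->F->R'->B->plug->B
Char 6 ('C'): step: R->7, L=5; C->plug->C->R->D->L->B->refl->A->L'->H->R'->B->plug->B
Char 7 ('H'): step: R->0, L->6 (L advanced); H->plug->H->R->D->L->F->refl->D->L'->H->R'->F->plug->F
Char 8 ('F'): step: R->1, L=6; F->plug->F->R->E->L->G->refl->H->L'->G->R'->E->plug->D
Char 9 ('A'): step: R->2, L=6; A->plug->A->R->H->L->D->refl->F->L'->D->R'->E->plug->D
Char 10 ('H'): step: R->3, L=6; H->plug->H->R->G->L->H->refl->G->L'->E->R'->C->plug->C
Char 11 ('H'): step: R->4, L=6; H->plug->H->R->E->L->G->refl->H->L'->G->R'->F->plug->F
Final: ciphertext=DGFFBBFDDCF, RIGHT=4, LEFT=6

Answer: DGFFBBFDDCF 4 6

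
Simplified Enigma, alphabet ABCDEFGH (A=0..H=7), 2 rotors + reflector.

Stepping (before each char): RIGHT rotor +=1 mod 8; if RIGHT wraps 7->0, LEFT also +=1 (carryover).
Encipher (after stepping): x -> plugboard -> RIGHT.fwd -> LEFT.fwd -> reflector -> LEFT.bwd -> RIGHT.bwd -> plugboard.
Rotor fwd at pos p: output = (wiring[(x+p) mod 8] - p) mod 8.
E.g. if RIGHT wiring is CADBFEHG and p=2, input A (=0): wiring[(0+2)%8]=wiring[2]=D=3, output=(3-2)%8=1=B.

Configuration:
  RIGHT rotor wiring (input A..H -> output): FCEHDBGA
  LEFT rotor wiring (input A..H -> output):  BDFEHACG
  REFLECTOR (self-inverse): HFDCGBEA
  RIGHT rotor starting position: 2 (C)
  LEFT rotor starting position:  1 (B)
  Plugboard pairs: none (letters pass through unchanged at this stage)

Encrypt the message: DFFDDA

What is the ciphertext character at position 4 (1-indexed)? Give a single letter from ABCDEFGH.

Char 1 ('D'): step: R->3, L=1; D->plug->D->R->D->L->G->refl->E->L'->B->R'->H->plug->H
Char 2 ('F'): step: R->4, L=1; F->plug->F->R->G->L->F->refl->B->L'->F->R'->B->plug->B
Char 3 ('F'): step: R->5, L=1; F->plug->F->R->H->L->A->refl->H->L'->E->R'->A->plug->A
Char 4 ('D'): step: R->6, L=1; D->plug->D->R->E->L->H->refl->A->L'->H->R'->C->plug->C

C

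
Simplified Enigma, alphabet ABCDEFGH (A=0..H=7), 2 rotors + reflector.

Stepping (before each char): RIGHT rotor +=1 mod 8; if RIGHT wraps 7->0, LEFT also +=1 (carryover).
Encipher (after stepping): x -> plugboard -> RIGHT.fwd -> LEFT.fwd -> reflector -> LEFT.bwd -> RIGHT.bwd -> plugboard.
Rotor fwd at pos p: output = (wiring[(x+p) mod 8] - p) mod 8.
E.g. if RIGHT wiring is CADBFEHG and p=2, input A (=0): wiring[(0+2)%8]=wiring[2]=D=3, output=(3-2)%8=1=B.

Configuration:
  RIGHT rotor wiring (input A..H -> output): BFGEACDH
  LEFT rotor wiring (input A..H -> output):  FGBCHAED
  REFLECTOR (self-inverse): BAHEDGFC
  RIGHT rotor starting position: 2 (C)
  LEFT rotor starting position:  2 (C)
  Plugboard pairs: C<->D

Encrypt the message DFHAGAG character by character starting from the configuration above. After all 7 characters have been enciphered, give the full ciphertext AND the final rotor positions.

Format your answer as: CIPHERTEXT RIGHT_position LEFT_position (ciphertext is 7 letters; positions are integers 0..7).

Answer: FEDBBDE 1 3

Derivation:
Char 1 ('D'): step: R->3, L=2; D->plug->C->R->H->L->E->refl->D->L'->G->R'->F->plug->F
Char 2 ('F'): step: R->4, L=2; F->plug->F->R->B->L->A->refl->B->L'->F->R'->E->plug->E
Char 3 ('H'): step: R->5, L=2; H->plug->H->R->D->L->G->refl->F->L'->C->R'->C->plug->D
Char 4 ('A'): step: R->6, L=2; A->plug->A->R->F->L->B->refl->A->L'->B->R'->B->plug->B
Char 5 ('G'): step: R->7, L=2; G->plug->G->R->D->L->G->refl->F->L'->C->R'->B->plug->B
Char 6 ('A'): step: R->0, L->3 (L advanced); A->plug->A->R->B->L->E->refl->D->L'->G->R'->C->plug->D
Char 7 ('G'): step: R->1, L=3; G->plug->G->R->G->L->D->refl->E->L'->B->R'->E->plug->E
Final: ciphertext=FEDBBDE, RIGHT=1, LEFT=3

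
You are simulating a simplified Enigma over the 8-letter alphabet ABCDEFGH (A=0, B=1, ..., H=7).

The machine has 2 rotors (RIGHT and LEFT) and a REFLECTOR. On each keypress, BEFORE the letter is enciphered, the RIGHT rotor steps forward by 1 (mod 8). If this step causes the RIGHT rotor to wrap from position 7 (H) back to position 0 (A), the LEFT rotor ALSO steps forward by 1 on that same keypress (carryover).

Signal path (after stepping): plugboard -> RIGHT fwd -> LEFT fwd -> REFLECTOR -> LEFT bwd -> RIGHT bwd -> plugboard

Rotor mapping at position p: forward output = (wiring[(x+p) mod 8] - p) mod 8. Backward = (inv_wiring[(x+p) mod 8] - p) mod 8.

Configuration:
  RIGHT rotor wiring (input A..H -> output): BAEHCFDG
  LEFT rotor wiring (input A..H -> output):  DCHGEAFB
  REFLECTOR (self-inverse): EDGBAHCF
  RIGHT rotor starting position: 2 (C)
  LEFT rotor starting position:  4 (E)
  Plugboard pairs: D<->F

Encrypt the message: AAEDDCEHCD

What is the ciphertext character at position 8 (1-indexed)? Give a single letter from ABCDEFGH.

Char 1 ('A'): step: R->3, L=4; A->plug->A->R->E->L->H->refl->F->L'->D->R'->E->plug->E
Char 2 ('A'): step: R->4, L=4; A->plug->A->R->G->L->D->refl->B->L'->C->R'->D->plug->F
Char 3 ('E'): step: R->5, L=4; E->plug->E->R->D->L->F->refl->H->L'->E->R'->D->plug->F
Char 4 ('D'): step: R->6, L=4; D->plug->F->R->B->L->E->refl->A->L'->A->R'->B->plug->B
Char 5 ('D'): step: R->7, L=4; D->plug->F->R->D->L->F->refl->H->L'->E->R'->H->plug->H
Char 6 ('C'): step: R->0, L->5 (L advanced); C->plug->C->R->E->L->F->refl->H->L'->H->R'->D->plug->F
Char 7 ('E'): step: R->1, L=5; E->plug->E->R->E->L->F->refl->H->L'->H->R'->A->plug->A
Char 8 ('H'): step: R->2, L=5; H->plug->H->R->G->L->B->refl->D->L'->A->R'->C->plug->C

C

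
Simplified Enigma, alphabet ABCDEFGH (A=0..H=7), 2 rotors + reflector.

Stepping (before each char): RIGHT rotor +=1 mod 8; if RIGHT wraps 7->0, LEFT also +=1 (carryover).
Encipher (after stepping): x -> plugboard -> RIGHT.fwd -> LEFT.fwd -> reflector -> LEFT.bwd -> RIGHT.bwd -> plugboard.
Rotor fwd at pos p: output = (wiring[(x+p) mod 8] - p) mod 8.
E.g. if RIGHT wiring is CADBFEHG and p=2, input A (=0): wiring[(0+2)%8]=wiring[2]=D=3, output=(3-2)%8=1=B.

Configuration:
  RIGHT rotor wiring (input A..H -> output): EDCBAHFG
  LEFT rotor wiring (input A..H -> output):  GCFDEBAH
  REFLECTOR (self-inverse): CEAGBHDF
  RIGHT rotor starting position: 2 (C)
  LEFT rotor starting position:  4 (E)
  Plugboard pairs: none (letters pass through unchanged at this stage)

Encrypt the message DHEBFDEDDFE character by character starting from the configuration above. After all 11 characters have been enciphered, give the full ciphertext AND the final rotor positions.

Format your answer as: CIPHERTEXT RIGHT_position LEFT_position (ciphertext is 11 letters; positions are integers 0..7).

Char 1 ('D'): step: R->3, L=4; D->plug->D->R->C->L->E->refl->B->L'->G->R'->A->plug->A
Char 2 ('H'): step: R->4, L=4; H->plug->H->R->F->L->G->refl->D->L'->D->R'->B->plug->B
Char 3 ('E'): step: R->5, L=4; E->plug->E->R->G->L->B->refl->E->L'->C->R'->A->plug->A
Char 4 ('B'): step: R->6, L=4; B->plug->B->R->A->L->A->refl->C->L'->E->R'->E->plug->E
Char 5 ('F'): step: R->7, L=4; F->plug->F->R->B->L->F->refl->H->L'->H->R'->A->plug->A
Char 6 ('D'): step: R->0, L->5 (L advanced); D->plug->D->R->B->L->D->refl->G->L'->G->R'->H->plug->H
Char 7 ('E'): step: R->1, L=5; E->plug->E->R->G->L->G->refl->D->L'->B->R'->B->plug->B
Char 8 ('D'): step: R->2, L=5; D->plug->D->R->F->L->A->refl->C->L'->C->R'->G->plug->G
Char 9 ('D'): step: R->3, L=5; D->plug->D->R->C->L->C->refl->A->L'->F->R'->B->plug->B
Char 10 ('F'): step: R->4, L=5; F->plug->F->R->H->L->H->refl->F->L'->E->R'->A->plug->A
Char 11 ('E'): step: R->5, L=5; E->plug->E->R->G->L->G->refl->D->L'->B->R'->C->plug->C
Final: ciphertext=ABAEAHBGBAC, RIGHT=5, LEFT=5

Answer: ABAEAHBGBAC 5 5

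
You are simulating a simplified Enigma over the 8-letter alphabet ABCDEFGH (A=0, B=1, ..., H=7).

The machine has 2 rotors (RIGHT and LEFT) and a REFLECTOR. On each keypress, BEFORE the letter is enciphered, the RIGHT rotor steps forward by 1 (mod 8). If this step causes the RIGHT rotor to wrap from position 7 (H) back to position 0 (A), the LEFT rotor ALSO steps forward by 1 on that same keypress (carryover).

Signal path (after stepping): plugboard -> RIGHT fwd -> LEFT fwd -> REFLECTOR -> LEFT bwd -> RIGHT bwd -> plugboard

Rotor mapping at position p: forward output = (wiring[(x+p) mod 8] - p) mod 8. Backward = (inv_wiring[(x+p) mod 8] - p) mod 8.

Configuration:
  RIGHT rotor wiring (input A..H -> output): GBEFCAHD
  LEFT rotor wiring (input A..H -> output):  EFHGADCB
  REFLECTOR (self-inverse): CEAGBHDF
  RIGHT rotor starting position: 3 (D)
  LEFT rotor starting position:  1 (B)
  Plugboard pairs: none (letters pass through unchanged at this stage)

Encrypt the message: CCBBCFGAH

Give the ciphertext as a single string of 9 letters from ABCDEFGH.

Char 1 ('C'): step: R->4, L=1; C->plug->C->R->D->L->H->refl->F->L'->C->R'->E->plug->E
Char 2 ('C'): step: R->5, L=1; C->plug->C->R->G->L->A->refl->C->L'->E->R'->E->plug->E
Char 3 ('B'): step: R->6, L=1; B->plug->B->R->F->L->B->refl->E->L'->A->R'->C->plug->C
Char 4 ('B'): step: R->7, L=1; B->plug->B->R->H->L->D->refl->G->L'->B->R'->G->plug->G
Char 5 ('C'): step: R->0, L->2 (L advanced); C->plug->C->R->E->L->A->refl->C->L'->G->R'->A->plug->A
Char 6 ('F'): step: R->1, L=2; F->plug->F->R->G->L->C->refl->A->L'->E->R'->C->plug->C
Char 7 ('G'): step: R->2, L=2; G->plug->G->R->E->L->A->refl->C->L'->G->R'->D->plug->D
Char 8 ('A'): step: R->3, L=2; A->plug->A->R->C->L->G->refl->D->L'->H->R'->B->plug->B
Char 9 ('H'): step: R->4, L=2; H->plug->H->R->B->L->E->refl->B->L'->D->R'->C->plug->C

Answer: EECGACDBC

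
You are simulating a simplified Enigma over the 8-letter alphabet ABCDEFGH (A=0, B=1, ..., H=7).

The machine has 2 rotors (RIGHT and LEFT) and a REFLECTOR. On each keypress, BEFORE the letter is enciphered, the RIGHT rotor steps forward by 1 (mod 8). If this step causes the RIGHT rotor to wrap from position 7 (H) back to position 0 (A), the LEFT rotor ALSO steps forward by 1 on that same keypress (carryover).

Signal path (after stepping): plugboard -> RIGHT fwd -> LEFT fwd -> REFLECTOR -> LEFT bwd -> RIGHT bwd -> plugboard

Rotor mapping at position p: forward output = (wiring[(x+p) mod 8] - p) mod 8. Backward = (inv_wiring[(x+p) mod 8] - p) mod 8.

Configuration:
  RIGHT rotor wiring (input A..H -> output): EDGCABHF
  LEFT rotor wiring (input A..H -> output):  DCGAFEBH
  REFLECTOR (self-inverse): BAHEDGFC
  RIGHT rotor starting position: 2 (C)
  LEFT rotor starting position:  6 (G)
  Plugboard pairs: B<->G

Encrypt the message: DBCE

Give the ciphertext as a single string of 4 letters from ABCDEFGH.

Answer: FFHH

Derivation:
Char 1 ('D'): step: R->3, L=6; D->plug->D->R->E->L->A->refl->B->L'->B->R'->F->plug->F
Char 2 ('B'): step: R->4, L=6; B->plug->G->R->C->L->F->refl->G->L'->H->R'->F->plug->F
Char 3 ('C'): step: R->5, L=6; C->plug->C->R->A->L->D->refl->E->L'->D->R'->H->plug->H
Char 4 ('E'): step: R->6, L=6; E->plug->E->R->A->L->D->refl->E->L'->D->R'->H->plug->H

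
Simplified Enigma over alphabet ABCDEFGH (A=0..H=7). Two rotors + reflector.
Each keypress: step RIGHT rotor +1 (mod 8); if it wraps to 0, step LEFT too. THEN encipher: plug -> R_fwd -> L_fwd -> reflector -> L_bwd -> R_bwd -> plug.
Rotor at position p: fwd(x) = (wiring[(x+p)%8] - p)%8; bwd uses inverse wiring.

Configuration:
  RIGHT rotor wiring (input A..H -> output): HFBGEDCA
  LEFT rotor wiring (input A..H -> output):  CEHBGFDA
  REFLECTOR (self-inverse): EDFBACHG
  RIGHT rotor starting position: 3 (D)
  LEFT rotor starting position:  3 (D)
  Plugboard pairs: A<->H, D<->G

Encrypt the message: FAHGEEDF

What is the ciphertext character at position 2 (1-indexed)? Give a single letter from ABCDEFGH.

Char 1 ('F'): step: R->4, L=3; F->plug->F->R->B->L->D->refl->B->L'->G->R'->C->plug->C
Char 2 ('A'): step: R->5, L=3; A->plug->H->R->H->L->E->refl->A->L'->D->R'->C->plug->C

C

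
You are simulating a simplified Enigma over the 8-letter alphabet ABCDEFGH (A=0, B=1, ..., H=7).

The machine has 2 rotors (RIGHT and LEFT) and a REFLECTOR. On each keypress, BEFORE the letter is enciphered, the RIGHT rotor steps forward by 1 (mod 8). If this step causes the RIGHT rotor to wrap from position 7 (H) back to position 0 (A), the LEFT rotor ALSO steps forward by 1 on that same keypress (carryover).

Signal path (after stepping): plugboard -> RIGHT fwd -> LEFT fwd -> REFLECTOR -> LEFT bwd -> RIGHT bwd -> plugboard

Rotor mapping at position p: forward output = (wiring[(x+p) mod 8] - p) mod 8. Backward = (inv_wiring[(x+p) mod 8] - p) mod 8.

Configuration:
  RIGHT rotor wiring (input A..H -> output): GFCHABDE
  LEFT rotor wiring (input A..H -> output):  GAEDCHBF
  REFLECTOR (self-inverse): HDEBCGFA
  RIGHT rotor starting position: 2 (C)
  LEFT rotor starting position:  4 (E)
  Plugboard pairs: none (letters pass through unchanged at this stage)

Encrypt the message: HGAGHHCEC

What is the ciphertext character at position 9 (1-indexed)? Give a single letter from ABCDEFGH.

Char 1 ('H'): step: R->3, L=4; H->plug->H->R->H->L->H->refl->A->L'->G->R'->C->plug->C
Char 2 ('G'): step: R->4, L=4; G->plug->G->R->G->L->A->refl->H->L'->H->R'->C->plug->C
Char 3 ('A'): step: R->5, L=4; A->plug->A->R->E->L->C->refl->E->L'->F->R'->F->plug->F
Char 4 ('G'): step: R->6, L=4; G->plug->G->R->C->L->F->refl->G->L'->A->R'->C->plug->C
Char 5 ('H'): step: R->7, L=4; H->plug->H->R->E->L->C->refl->E->L'->F->R'->A->plug->A
Char 6 ('H'): step: R->0, L->5 (L advanced); H->plug->H->R->E->L->D->refl->B->L'->D->R'->G->plug->G
Char 7 ('C'): step: R->1, L=5; C->plug->C->R->G->L->G->refl->F->L'->H->R'->D->plug->D
Char 8 ('E'): step: R->2, L=5; E->plug->E->R->B->L->E->refl->C->L'->A->R'->A->plug->A
Char 9 ('C'): step: R->3, L=5; C->plug->C->R->G->L->G->refl->F->L'->H->R'->H->plug->H

H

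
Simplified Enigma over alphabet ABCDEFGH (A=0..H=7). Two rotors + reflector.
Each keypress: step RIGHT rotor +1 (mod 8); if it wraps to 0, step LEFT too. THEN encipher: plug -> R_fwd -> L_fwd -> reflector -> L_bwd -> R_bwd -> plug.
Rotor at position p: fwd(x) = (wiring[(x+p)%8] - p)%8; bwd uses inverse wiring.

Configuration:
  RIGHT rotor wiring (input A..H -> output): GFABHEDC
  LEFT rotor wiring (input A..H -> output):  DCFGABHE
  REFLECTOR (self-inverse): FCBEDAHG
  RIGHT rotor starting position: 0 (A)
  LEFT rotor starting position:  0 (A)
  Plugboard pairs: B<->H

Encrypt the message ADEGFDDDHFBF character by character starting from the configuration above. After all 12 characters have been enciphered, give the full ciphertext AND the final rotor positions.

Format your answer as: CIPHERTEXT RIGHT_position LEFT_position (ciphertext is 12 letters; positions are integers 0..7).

Answer: FGDEHCGACHFD 4 1

Derivation:
Char 1 ('A'): step: R->1, L=0; A->plug->A->R->E->L->A->refl->F->L'->C->R'->F->plug->F
Char 2 ('D'): step: R->2, L=0; D->plug->D->R->C->L->F->refl->A->L'->E->R'->G->plug->G
Char 3 ('E'): step: R->3, L=0; E->plug->E->R->H->L->E->refl->D->L'->A->R'->D->plug->D
Char 4 ('G'): step: R->4, L=0; G->plug->G->R->E->L->A->refl->F->L'->C->R'->E->plug->E
Char 5 ('F'): step: R->5, L=0; F->plug->F->R->D->L->G->refl->H->L'->G->R'->B->plug->H
Char 6 ('D'): step: R->6, L=0; D->plug->D->R->H->L->E->refl->D->L'->A->R'->C->plug->C
Char 7 ('D'): step: R->7, L=0; D->plug->D->R->B->L->C->refl->B->L'->F->R'->G->plug->G
Char 8 ('D'): step: R->0, L->1 (L advanced); D->plug->D->R->B->L->E->refl->D->L'->G->R'->A->plug->A
Char 9 ('H'): step: R->1, L=1; H->plug->B->R->H->L->C->refl->B->L'->A->R'->C->plug->C
Char 10 ('F'): step: R->2, L=1; F->plug->F->R->A->L->B->refl->C->L'->H->R'->B->plug->H
Char 11 ('B'): step: R->3, L=1; B->plug->H->R->F->L->G->refl->H->L'->D->R'->F->plug->F
Char 12 ('F'): step: R->4, L=1; F->plug->F->R->B->L->E->refl->D->L'->G->R'->D->plug->D
Final: ciphertext=FGDEHCGACHFD, RIGHT=4, LEFT=1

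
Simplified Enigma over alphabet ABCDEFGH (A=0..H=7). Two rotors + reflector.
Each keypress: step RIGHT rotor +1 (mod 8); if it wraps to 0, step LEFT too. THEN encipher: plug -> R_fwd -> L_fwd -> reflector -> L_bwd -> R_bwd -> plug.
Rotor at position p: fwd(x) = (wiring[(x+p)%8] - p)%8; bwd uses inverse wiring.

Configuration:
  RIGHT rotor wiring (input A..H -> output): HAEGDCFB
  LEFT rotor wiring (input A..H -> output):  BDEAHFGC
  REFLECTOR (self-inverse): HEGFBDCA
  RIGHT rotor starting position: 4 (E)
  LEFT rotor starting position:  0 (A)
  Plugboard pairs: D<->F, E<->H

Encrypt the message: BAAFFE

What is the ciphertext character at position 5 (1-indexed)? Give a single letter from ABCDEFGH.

Char 1 ('B'): step: R->5, L=0; B->plug->B->R->A->L->B->refl->E->L'->C->R'->D->plug->F
Char 2 ('A'): step: R->6, L=0; A->plug->A->R->H->L->C->refl->G->L'->G->R'->E->plug->H
Char 3 ('A'): step: R->7, L=0; A->plug->A->R->C->L->E->refl->B->L'->A->R'->B->plug->B
Char 4 ('F'): step: R->0, L->1 (L advanced); F->plug->D->R->G->L->B->refl->E->L'->E->R'->C->plug->C
Char 5 ('F'): step: R->1, L=1; F->plug->D->R->C->L->H->refl->A->L'->H->R'->A->plug->A

A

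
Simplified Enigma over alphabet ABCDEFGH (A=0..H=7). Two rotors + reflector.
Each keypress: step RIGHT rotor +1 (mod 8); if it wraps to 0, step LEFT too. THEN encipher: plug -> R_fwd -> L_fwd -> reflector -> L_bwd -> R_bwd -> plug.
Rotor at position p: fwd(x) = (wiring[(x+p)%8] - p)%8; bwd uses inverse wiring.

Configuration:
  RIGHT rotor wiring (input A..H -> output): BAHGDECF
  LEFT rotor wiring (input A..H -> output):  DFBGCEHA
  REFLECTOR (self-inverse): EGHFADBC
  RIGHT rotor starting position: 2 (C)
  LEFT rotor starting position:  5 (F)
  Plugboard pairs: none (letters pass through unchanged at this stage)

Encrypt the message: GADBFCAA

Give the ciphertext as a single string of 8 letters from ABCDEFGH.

Char 1 ('G'): step: R->3, L=5; G->plug->G->R->F->L->E->refl->A->L'->E->R'->H->plug->H
Char 2 ('A'): step: R->4, L=5; A->plug->A->R->H->L->F->refl->D->L'->C->R'->H->plug->H
Char 3 ('D'): step: R->5, L=5; D->plug->D->R->E->L->A->refl->E->L'->F->R'->B->plug->B
Char 4 ('B'): step: R->6, L=5; B->plug->B->R->H->L->F->refl->D->L'->C->R'->D->plug->D
Char 5 ('F'): step: R->7, L=5; F->plug->F->R->E->L->A->refl->E->L'->F->R'->G->plug->G
Char 6 ('C'): step: R->0, L->6 (L advanced); C->plug->C->R->H->L->G->refl->B->L'->A->R'->B->plug->B
Char 7 ('A'): step: R->1, L=6; A->plug->A->R->H->L->G->refl->B->L'->A->R'->H->plug->H
Char 8 ('A'): step: R->2, L=6; A->plug->A->R->F->L->A->refl->E->L'->G->R'->H->plug->H

Answer: HHBDGBHH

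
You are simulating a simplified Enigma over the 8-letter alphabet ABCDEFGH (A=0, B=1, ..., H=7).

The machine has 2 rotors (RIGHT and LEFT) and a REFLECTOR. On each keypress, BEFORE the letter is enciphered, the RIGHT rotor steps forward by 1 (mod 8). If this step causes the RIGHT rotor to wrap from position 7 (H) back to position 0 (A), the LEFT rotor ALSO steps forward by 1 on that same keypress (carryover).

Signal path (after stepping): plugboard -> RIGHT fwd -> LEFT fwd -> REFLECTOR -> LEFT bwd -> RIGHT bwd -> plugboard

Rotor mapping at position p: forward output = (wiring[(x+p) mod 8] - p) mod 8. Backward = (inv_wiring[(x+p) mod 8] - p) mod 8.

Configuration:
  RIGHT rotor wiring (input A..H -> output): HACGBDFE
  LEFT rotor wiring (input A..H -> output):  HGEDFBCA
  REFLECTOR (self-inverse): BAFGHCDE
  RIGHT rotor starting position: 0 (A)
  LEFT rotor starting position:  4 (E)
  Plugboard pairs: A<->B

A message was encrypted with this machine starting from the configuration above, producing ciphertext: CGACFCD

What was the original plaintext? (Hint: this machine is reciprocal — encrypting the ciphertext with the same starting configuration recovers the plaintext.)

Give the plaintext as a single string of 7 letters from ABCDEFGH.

Answer: ADCBGHE

Derivation:
Char 1 ('C'): step: R->1, L=4; C->plug->C->R->F->L->C->refl->F->L'->B->R'->B->plug->A
Char 2 ('G'): step: R->2, L=4; G->plug->G->R->F->L->C->refl->F->L'->B->R'->D->plug->D
Char 3 ('A'): step: R->3, L=4; A->plug->B->R->G->L->A->refl->B->L'->A->R'->C->plug->C
Char 4 ('C'): step: R->4, L=4; C->plug->C->R->B->L->F->refl->C->L'->F->R'->A->plug->B
Char 5 ('F'): step: R->5, L=4; F->plug->F->R->F->L->C->refl->F->L'->B->R'->G->plug->G
Char 6 ('C'): step: R->6, L=4; C->plug->C->R->B->L->F->refl->C->L'->F->R'->H->plug->H
Char 7 ('D'): step: R->7, L=4; D->plug->D->R->D->L->E->refl->H->L'->H->R'->E->plug->E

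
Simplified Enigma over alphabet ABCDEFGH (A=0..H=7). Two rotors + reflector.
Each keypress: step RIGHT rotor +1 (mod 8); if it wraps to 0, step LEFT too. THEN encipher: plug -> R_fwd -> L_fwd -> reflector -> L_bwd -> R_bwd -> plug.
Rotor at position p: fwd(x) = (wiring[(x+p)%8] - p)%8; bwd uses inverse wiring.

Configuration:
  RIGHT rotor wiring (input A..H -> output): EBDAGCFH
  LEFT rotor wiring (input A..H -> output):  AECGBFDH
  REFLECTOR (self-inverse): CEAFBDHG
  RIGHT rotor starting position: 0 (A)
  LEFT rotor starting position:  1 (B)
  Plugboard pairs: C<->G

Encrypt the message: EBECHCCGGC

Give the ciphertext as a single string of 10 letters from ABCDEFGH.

Char 1 ('E'): step: R->1, L=1; E->plug->E->R->B->L->B->refl->E->L'->E->R'->F->plug->F
Char 2 ('B'): step: R->2, L=1; B->plug->B->R->G->L->G->refl->H->L'->H->R'->H->plug->H
Char 3 ('E'): step: R->3, L=1; E->plug->E->R->E->L->E->refl->B->L'->B->R'->F->plug->F
Char 4 ('C'): step: R->4, L=1; C->plug->G->R->H->L->H->refl->G->L'->G->R'->B->plug->B
Char 5 ('H'): step: R->5, L=1; H->plug->H->R->B->L->B->refl->E->L'->E->R'->E->plug->E
Char 6 ('C'): step: R->6, L=1; C->plug->G->R->A->L->D->refl->F->L'->C->R'->F->plug->F
Char 7 ('C'): step: R->7, L=1; C->plug->G->R->D->L->A->refl->C->L'->F->R'->B->plug->B
Char 8 ('G'): step: R->0, L->2 (L advanced); G->plug->C->R->D->L->D->refl->F->L'->F->R'->G->plug->C
Char 9 ('G'): step: R->1, L=2; G->plug->C->R->H->L->C->refl->A->L'->A->R'->A->plug->A
Char 10 ('C'): step: R->2, L=2; C->plug->G->R->C->L->H->refl->G->L'->G->R'->B->plug->B

Answer: FHFBEFBCAB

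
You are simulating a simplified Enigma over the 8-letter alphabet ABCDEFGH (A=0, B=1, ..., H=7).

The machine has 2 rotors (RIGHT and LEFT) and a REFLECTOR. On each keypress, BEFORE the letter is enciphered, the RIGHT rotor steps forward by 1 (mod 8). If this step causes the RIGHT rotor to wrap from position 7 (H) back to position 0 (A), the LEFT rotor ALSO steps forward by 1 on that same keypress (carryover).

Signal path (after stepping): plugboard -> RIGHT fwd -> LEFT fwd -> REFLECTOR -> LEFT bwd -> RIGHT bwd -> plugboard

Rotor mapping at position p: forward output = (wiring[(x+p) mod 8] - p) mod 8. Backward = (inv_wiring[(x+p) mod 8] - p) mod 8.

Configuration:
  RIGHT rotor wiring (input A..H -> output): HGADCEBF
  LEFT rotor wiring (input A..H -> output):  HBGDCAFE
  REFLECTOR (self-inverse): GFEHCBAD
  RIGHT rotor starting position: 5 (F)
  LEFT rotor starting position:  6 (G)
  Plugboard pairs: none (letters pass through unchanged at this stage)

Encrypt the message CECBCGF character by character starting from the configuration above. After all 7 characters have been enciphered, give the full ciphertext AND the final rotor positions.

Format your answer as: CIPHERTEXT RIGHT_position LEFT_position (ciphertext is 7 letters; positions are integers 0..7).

Char 1 ('C'): step: R->6, L=6; C->plug->C->R->B->L->G->refl->A->L'->E->R'->G->plug->G
Char 2 ('E'): step: R->7, L=6; E->plug->E->R->E->L->A->refl->G->L'->B->R'->D->plug->D
Char 3 ('C'): step: R->0, L->7 (L advanced); C->plug->C->R->A->L->F->refl->B->L'->G->R'->B->plug->B
Char 4 ('B'): step: R->1, L=7; B->plug->B->R->H->L->G->refl->A->L'->B->R'->D->plug->D
Char 5 ('C'): step: R->2, L=7; C->plug->C->R->A->L->F->refl->B->L'->G->R'->A->plug->A
Char 6 ('G'): step: R->3, L=7; G->plug->G->R->D->L->H->refl->D->L'->F->R'->H->plug->H
Char 7 ('F'): step: R->4, L=7; F->plug->F->R->C->L->C->refl->E->L'->E->R'->G->plug->G
Final: ciphertext=GDBDAHG, RIGHT=4, LEFT=7

Answer: GDBDAHG 4 7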